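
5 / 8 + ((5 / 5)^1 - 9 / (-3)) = 37 / 8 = 4.62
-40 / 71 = -0.56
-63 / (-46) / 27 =7 / 138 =0.05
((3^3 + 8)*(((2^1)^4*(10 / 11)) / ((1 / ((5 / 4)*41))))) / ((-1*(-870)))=28700 / 957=29.99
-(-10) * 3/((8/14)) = 105/2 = 52.50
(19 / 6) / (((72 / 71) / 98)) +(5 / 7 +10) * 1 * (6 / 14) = 3287549 / 10584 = 310.61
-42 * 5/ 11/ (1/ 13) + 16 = -232.18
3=3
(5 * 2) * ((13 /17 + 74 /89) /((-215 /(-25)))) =120750 /65059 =1.86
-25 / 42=-0.60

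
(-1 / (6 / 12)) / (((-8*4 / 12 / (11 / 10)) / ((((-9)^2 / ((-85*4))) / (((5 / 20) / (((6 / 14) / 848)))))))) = -8019 / 20182400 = -0.00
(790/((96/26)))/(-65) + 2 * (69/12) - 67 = -1411/24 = -58.79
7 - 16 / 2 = -1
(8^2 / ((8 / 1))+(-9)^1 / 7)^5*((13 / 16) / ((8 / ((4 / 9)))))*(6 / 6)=2981485091 / 4840416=615.96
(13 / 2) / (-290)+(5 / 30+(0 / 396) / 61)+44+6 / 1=87251 / 1740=50.14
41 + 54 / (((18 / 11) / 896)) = 29609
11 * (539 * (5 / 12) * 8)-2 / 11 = 652184 / 33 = 19763.15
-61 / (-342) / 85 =0.00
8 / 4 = 2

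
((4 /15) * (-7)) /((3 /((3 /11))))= -28 /165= -0.17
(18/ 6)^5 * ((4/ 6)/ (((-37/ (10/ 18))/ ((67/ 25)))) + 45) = 2021769/ 185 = 10928.48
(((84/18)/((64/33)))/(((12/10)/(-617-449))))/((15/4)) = -41041/72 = -570.01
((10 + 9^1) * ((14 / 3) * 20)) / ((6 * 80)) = 133 / 36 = 3.69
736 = 736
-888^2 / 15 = -262848 / 5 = -52569.60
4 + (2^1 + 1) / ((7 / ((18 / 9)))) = 4.86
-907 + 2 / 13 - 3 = -11828 / 13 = -909.85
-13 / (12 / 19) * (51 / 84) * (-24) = 4199 / 14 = 299.93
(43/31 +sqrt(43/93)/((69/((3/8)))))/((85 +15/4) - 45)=sqrt(3999)/748650 +172/5425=0.03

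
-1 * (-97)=97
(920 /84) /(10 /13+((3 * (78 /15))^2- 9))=74750 /1604757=0.05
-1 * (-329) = 329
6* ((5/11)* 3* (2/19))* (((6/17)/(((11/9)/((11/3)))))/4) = 810/3553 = 0.23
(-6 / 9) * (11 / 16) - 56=-1355 / 24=-56.46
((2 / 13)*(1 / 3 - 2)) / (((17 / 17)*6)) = -5 / 117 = -0.04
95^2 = 9025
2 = 2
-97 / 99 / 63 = -97 / 6237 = -0.02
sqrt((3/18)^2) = 1/6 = 0.17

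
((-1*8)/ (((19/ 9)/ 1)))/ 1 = -72/ 19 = -3.79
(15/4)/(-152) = -15/608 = -0.02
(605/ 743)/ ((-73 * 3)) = -605/ 162717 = -0.00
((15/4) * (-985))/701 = -5.27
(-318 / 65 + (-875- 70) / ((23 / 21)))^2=1682829023121 / 2235025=752935.21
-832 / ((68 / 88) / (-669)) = 12245376 / 17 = 720316.24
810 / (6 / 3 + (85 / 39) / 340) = 126360 / 313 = 403.71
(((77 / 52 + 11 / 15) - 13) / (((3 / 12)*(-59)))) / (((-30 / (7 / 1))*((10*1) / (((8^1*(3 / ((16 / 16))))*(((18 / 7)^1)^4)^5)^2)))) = -21876159224480819535862849900674194162923496453185732608 / 87202500332450436876137156281871585125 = -250866192380725831.04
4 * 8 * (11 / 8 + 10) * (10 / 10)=364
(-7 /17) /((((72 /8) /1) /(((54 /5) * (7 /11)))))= -294 /935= -0.31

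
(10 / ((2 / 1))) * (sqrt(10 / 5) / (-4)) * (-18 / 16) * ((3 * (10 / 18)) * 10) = 375 * sqrt(2) / 16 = 33.15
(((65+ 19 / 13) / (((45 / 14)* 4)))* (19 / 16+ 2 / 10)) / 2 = 2331 / 650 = 3.59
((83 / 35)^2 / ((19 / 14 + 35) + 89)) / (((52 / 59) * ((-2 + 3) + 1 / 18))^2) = 71941827 / 1387954750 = 0.05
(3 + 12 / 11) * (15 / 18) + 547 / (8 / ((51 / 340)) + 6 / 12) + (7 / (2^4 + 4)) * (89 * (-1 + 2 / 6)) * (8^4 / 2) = -4531840477 / 106590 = -42516.56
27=27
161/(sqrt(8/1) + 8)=23 - 23 * sqrt(2)/4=14.87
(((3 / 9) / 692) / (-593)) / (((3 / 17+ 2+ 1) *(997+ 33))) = -17 / 68472002160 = -0.00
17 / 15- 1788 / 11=-26633 / 165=-161.41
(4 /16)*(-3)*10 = -15 /2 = -7.50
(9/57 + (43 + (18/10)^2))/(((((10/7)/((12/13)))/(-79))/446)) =-32613929292/30875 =-1056321.60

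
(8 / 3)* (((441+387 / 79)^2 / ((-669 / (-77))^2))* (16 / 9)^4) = 47620396880494592 / 678754452843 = 70158.50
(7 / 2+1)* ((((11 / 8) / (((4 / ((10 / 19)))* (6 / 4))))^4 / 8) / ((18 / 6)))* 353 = 3230170625 / 230599360512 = 0.01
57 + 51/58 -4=3125/58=53.88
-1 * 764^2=-583696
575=575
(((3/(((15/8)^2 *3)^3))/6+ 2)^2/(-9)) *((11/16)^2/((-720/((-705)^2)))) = 25292327311400146221169/174339220050000000000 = 145.08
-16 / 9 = -1.78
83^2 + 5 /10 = 13779 /2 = 6889.50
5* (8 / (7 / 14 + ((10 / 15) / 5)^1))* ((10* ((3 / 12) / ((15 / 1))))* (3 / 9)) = 200 / 57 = 3.51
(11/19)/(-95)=-11/1805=-0.01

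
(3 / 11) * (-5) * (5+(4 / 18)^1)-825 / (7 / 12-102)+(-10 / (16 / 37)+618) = 191451839 / 321288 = 595.89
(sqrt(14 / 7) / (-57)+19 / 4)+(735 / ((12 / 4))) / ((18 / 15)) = 2507 / 12 - sqrt(2) / 57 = 208.89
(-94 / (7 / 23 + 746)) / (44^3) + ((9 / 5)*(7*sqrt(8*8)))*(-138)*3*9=-54916799609765 / 146218336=-375580.80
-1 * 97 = -97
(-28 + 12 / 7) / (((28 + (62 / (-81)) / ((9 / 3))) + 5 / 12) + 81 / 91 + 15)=-2325024 / 3896455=-0.60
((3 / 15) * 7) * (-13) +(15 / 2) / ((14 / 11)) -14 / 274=-237031 / 19180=-12.36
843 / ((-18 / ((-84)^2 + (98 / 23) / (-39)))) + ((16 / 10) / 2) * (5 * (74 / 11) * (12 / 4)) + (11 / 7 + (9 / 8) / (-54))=-1095275002061 / 3315312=-330368.61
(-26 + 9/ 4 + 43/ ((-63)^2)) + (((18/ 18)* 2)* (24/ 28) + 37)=237745/ 15876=14.98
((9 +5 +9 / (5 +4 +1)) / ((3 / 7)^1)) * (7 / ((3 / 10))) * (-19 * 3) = -138719 / 3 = -46239.67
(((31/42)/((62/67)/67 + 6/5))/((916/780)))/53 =45226675/4629245992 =0.01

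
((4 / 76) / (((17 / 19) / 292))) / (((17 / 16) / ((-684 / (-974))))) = 1597824 / 140743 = 11.35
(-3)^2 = 9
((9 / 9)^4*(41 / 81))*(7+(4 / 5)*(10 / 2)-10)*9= 41 / 9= 4.56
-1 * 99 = -99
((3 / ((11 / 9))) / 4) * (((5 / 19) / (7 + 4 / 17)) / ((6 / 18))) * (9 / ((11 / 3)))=61965 / 377036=0.16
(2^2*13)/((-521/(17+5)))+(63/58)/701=-46479929/21182818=-2.19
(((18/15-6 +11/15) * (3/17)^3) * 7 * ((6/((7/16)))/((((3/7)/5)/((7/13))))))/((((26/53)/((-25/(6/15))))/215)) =306536895000/830297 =369189.45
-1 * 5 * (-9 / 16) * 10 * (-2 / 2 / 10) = -2.81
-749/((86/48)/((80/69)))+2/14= -3354531/6923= -484.55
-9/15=-3/5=-0.60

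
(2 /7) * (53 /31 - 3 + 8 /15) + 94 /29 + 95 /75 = 405121 /94395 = 4.29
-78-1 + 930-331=520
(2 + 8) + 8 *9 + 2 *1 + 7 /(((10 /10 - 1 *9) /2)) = 329 /4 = 82.25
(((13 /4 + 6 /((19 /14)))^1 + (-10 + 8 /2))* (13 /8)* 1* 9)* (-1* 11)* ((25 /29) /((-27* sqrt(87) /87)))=454025* sqrt(87) /52896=80.06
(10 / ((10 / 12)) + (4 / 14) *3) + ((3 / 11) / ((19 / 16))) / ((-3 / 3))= 12.63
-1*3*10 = -30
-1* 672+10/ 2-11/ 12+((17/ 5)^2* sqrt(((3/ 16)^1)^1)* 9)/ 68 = -8015/ 12+153* sqrt(3)/ 400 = -667.25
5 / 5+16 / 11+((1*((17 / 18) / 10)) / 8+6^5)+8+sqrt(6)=sqrt(6)+123337627 / 15840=7788.92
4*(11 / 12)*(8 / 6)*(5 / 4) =55 / 9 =6.11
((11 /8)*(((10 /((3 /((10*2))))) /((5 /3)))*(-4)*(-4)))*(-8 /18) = -391.11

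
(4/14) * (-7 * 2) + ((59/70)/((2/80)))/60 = -361/105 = -3.44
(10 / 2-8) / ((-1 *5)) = 3 / 5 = 0.60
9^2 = 81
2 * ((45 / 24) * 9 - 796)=-6233 / 4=-1558.25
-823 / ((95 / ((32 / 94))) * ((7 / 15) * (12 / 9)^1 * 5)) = -0.95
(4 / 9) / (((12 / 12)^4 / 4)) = 16 / 9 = 1.78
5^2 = 25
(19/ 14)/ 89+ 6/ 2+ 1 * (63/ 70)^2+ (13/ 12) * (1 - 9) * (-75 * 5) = 202713313/ 62300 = 3253.83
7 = 7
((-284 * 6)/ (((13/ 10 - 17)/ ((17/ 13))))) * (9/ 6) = 434520/ 2041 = 212.90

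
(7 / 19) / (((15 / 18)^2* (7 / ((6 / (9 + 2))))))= 216 / 5225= 0.04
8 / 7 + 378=2654 / 7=379.14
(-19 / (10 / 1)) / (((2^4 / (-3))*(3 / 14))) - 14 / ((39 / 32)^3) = -28810733 / 4745520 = -6.07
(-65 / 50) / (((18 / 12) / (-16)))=208 / 15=13.87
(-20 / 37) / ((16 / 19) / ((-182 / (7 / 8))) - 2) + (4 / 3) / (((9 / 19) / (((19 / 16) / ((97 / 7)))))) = 2178521 / 4263732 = 0.51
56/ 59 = 0.95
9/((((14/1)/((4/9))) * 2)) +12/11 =95/77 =1.23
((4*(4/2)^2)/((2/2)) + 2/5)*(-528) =-43296/5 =-8659.20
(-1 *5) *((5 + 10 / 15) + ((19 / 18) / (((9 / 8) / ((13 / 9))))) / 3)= -66905 / 2187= -30.59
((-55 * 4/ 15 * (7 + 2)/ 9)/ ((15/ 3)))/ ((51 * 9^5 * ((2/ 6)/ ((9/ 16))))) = -11/ 6692220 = -0.00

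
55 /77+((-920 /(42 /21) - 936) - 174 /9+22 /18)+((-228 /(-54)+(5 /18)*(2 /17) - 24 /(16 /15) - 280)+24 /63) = -3665521 /2142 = -1711.26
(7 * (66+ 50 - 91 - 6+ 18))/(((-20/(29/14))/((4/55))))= -1073/550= -1.95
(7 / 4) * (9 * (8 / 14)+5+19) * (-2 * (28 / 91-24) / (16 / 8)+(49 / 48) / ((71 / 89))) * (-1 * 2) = -18808069 / 7384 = -2547.14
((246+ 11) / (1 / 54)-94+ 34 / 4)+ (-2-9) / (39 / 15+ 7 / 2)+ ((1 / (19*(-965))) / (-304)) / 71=332911570403861 / 24140301040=13790.70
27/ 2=13.50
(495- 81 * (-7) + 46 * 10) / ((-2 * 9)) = -761 / 9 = -84.56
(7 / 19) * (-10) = -70 / 19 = -3.68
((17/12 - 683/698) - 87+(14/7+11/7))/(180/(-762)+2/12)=308984269/258958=1193.18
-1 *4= -4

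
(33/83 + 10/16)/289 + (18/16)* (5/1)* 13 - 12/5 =33931309/479740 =70.73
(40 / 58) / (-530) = -2 / 1537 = -0.00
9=9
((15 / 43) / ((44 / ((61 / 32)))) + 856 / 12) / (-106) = -12959161 / 19252992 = -0.67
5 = 5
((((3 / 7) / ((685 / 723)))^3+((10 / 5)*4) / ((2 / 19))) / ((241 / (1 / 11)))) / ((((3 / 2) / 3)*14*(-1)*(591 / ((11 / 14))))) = -8388957943309 / 1538850513064100250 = -0.00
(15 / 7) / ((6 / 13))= 65 / 14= 4.64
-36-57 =-93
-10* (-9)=90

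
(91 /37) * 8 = 728 /37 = 19.68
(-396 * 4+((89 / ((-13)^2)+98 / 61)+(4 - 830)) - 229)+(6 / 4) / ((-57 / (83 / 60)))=-61979144447 / 23504520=-2636.90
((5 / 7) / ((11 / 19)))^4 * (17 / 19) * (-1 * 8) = -583015000 / 35153041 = -16.59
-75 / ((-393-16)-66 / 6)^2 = -1 / 2352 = -0.00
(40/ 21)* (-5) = -200/ 21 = -9.52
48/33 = 16/11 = 1.45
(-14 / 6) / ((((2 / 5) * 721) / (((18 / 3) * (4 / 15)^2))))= -16 / 4635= -0.00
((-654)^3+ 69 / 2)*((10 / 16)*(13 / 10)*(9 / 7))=-65455937703 / 224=-292214007.60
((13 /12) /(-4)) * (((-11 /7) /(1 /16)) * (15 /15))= 143 /21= 6.81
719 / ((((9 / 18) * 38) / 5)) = 3595 / 19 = 189.21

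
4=4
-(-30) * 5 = 150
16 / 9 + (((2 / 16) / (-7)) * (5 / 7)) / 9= 2089 / 1176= 1.78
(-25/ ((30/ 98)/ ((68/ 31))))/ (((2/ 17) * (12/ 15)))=-354025/ 186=-1903.36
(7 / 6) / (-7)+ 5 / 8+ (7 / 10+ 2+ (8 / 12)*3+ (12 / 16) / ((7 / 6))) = 5.80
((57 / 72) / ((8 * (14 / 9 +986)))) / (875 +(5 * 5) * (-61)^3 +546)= -57 / 3227043094528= -0.00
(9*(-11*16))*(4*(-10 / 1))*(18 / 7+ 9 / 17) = 23379840 / 119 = 196469.24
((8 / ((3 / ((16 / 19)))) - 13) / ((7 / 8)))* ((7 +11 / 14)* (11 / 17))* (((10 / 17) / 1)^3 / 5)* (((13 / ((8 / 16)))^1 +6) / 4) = -4703916800 / 233274153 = -20.16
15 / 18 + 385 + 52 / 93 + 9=73543 / 186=395.39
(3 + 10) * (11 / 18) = 143 / 18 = 7.94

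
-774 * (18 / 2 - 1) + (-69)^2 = -1431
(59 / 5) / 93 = 59 / 465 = 0.13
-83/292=-0.28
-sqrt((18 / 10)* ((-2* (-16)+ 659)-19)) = -12* sqrt(210) / 5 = -34.78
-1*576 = -576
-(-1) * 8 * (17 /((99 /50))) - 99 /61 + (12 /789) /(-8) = 213023435 /3176514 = 67.06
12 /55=0.22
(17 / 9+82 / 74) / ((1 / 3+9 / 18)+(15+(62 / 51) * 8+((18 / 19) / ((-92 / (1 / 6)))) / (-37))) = 29656568 / 252915957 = 0.12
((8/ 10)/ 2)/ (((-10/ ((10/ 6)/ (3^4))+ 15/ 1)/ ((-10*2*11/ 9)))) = 88/ 4239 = 0.02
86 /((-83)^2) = 86 /6889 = 0.01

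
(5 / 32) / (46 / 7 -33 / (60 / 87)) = -175 / 46232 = -0.00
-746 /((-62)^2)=-0.19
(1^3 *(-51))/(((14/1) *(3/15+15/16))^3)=-3264000/258474853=-0.01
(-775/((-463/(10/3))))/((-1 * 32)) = -3875/22224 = -0.17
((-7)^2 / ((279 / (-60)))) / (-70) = 14 / 93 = 0.15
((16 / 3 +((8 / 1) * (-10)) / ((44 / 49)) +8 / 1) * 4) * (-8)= 80000 / 33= 2424.24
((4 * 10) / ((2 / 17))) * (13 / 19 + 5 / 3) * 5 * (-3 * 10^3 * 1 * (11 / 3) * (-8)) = 20046400000 / 57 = 351691228.07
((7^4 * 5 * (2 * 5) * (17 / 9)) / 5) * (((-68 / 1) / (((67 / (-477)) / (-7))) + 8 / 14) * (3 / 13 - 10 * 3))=3984388073680 / 871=4574498362.43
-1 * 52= -52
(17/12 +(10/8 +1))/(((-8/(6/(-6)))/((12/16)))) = 11/32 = 0.34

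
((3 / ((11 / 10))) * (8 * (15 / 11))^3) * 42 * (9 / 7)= 2799360000 / 14641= 191200.05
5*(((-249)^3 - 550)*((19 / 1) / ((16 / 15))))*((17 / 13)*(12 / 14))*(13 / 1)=-1122014717325 / 56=-20035977095.09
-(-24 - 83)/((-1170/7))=-0.64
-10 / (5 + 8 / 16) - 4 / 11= -24 / 11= -2.18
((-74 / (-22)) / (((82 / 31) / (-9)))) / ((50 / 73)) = -16.71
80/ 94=40/ 47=0.85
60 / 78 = 10 / 13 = 0.77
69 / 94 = 0.73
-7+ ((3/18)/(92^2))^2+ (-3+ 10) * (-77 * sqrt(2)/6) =-539 * sqrt(2)/6-18053102591/2579014656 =-134.04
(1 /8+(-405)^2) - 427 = 1308785 /8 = 163598.12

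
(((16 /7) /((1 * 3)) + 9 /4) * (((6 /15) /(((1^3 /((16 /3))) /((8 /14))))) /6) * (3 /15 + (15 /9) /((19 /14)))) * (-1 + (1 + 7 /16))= 102971 /269325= 0.38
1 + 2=3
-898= -898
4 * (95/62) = 190/31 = 6.13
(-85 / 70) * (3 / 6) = -0.61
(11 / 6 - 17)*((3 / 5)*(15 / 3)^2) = -455 / 2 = -227.50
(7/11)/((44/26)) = 91/242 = 0.38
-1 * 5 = -5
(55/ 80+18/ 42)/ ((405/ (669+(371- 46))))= 1775/ 648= 2.74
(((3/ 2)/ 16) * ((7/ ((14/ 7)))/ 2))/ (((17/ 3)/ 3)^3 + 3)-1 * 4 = -3619891/ 908800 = -3.98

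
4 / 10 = 2 / 5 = 0.40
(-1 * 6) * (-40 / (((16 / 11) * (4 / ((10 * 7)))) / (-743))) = -4290825 / 2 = -2145412.50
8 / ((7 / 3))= 24 / 7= 3.43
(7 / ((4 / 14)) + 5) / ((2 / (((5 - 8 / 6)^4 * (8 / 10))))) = 863819 / 405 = 2132.89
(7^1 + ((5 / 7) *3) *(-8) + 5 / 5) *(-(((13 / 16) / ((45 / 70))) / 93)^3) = 107653 / 4691010024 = 0.00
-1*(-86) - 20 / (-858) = 36904 / 429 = 86.02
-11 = -11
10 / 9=1.11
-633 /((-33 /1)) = 211 /11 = 19.18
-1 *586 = -586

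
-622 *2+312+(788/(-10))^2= 131936/25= 5277.44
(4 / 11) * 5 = 20 / 11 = 1.82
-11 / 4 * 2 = -11 / 2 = -5.50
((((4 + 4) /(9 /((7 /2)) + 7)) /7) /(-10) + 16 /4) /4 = 334 /335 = 1.00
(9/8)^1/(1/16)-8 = 10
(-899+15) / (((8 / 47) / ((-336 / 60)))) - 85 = 144993 / 5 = 28998.60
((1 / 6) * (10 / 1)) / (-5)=-1 / 3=-0.33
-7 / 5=-1.40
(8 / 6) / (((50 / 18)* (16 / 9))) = 27 / 100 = 0.27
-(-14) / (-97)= -14 / 97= -0.14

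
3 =3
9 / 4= 2.25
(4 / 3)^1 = 4 / 3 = 1.33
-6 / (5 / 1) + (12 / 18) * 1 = -8 / 15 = -0.53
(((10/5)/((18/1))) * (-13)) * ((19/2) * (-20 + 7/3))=13091/54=242.43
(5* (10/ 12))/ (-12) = -25/ 72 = -0.35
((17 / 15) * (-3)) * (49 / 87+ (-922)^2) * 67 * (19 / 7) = -1600511162837 / 3045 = -525619429.50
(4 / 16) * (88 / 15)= 22 / 15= 1.47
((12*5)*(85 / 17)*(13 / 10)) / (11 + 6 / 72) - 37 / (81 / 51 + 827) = 65838823 / 1873438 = 35.14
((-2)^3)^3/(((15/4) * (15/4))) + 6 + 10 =-4592/225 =-20.41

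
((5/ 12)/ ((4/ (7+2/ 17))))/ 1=605/ 816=0.74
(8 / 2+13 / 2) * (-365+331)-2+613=254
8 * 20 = 160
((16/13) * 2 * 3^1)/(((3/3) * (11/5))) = 480/143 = 3.36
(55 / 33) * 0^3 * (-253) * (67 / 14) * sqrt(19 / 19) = 0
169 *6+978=1992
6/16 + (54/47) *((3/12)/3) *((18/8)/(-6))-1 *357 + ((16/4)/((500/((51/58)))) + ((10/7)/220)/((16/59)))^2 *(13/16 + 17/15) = -320966540172340278299/899925438720000000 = -356.66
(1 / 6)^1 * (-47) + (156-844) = -4175 / 6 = -695.83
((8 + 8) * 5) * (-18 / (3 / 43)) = -20640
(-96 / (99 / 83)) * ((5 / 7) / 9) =-13280 / 2079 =-6.39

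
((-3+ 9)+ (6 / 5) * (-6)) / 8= -3 / 20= -0.15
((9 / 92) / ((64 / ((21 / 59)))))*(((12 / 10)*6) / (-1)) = -0.00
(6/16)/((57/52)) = 13/38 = 0.34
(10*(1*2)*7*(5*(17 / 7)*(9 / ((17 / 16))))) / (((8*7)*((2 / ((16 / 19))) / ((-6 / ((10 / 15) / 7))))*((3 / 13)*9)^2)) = -270400 / 171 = -1581.29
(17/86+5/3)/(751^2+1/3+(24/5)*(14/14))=0.00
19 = 19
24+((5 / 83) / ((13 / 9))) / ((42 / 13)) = 27903 / 1162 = 24.01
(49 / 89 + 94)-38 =5033 / 89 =56.55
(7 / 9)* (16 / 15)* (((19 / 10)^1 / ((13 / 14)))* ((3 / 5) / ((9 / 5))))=14896 / 26325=0.57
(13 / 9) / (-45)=-0.03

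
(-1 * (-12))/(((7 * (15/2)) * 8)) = 1/35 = 0.03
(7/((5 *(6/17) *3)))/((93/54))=119/155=0.77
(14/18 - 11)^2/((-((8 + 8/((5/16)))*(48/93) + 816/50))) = -819950/264141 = -3.10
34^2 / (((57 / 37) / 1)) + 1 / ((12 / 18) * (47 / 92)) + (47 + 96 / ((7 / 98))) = 5744639 / 2679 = 2144.32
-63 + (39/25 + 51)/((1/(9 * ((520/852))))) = 80127/355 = 225.71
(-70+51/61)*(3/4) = -12657/244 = -51.87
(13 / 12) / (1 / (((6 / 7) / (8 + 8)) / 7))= 13 / 1568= 0.01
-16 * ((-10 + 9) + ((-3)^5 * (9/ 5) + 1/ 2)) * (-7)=-245224/ 5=-49044.80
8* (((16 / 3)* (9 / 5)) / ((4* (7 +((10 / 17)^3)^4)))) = 55931734774057056 / 20396778303041635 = 2.74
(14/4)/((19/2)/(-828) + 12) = 5796/19853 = 0.29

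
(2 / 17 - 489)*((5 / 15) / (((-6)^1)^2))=-8311 / 1836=-4.53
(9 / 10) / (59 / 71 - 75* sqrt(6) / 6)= -226845* sqrt(6) / 18889826 - 37701 / 47224565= -0.03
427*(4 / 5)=1708 / 5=341.60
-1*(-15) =15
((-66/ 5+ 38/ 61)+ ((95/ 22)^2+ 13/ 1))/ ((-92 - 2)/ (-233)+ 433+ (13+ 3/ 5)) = 655909213/ 15374888716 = 0.04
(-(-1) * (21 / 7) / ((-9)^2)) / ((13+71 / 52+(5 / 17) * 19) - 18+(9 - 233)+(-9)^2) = -884 / 3366495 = -0.00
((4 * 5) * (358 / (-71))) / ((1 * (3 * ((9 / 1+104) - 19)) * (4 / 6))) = -1790 / 3337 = -0.54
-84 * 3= -252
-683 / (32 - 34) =683 / 2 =341.50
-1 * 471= -471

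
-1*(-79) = 79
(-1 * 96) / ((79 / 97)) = -9312 / 79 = -117.87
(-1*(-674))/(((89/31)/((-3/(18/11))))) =-114917/267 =-430.40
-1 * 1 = -1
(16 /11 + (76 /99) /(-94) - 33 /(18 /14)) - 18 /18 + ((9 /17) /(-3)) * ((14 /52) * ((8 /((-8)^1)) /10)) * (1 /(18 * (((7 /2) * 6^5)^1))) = -1344436703483 /53307745920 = -25.22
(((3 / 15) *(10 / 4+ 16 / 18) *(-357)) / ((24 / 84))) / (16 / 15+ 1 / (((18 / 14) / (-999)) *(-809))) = -2418101 / 5788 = -417.78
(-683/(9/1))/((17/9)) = -683/17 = -40.18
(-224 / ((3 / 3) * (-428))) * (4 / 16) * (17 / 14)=17 / 107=0.16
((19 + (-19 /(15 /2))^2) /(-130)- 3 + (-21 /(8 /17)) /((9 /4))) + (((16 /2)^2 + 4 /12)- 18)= 340828 /14625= 23.30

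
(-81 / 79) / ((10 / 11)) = -891 / 790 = -1.13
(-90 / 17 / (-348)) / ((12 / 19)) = 95 / 3944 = 0.02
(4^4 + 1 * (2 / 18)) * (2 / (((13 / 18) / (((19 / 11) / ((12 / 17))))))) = 744515 / 429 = 1735.47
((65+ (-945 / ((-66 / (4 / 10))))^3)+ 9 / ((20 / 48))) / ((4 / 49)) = 44750671 / 13310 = 3362.18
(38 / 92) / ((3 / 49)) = 931 / 138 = 6.75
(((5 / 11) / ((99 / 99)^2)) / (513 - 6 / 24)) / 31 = 20 / 699391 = 0.00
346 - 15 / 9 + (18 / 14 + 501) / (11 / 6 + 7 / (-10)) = 281147 / 357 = 787.53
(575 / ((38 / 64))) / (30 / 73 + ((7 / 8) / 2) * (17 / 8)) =171929600 / 238013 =722.35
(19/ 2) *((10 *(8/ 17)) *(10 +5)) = 11400/ 17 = 670.59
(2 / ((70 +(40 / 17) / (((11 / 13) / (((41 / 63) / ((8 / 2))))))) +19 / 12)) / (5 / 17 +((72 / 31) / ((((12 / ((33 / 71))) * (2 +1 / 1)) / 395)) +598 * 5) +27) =13993958 / 1526784905171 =0.00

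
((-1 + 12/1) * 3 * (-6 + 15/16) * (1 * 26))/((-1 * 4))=34749/32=1085.91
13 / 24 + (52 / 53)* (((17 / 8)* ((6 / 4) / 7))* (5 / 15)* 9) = 16757 / 8904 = 1.88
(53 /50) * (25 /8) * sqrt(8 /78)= 53 * sqrt(39) /312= 1.06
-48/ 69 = -16/ 23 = -0.70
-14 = -14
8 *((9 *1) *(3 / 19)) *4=864 / 19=45.47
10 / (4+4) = 5 / 4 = 1.25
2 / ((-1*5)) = -2 / 5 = -0.40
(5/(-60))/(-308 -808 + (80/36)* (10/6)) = 9/120128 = 0.00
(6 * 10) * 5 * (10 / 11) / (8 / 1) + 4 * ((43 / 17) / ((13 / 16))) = 113147 / 2431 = 46.54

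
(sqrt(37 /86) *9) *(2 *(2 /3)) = 6 *sqrt(3182) /43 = 7.87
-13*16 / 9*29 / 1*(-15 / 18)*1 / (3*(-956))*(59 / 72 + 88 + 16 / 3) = -12778415 / 696924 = -18.34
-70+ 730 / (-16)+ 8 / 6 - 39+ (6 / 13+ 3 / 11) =-523577 / 3432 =-152.56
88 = 88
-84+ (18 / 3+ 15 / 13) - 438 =-6693 / 13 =-514.85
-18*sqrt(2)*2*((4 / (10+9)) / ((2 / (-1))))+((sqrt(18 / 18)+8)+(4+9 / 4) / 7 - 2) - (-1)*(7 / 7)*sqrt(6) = sqrt(6)+72*sqrt(2) / 19+221 / 28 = 15.70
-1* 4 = -4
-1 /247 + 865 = 213654 /247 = 865.00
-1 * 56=-56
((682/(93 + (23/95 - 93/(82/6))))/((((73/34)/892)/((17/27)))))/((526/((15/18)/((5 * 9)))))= 342392732660/4712099211783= 0.07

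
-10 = -10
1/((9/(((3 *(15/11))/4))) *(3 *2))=5/264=0.02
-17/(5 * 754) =-17/3770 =-0.00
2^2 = 4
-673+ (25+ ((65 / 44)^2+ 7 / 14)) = -1249335 / 1936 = -645.32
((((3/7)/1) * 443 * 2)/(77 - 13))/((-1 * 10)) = -1329/2240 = -0.59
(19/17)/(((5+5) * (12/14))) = 133/1020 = 0.13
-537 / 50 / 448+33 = 738663 / 22400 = 32.98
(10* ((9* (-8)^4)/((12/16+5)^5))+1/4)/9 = 1516385783/231708348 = 6.54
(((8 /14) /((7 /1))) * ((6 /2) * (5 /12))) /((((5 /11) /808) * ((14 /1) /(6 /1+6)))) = 53328 /343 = 155.48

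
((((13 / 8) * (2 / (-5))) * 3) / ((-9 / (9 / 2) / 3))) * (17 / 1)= 1989 / 40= 49.72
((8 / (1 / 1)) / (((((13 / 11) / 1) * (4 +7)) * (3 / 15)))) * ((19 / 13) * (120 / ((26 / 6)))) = 273600 / 2197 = 124.53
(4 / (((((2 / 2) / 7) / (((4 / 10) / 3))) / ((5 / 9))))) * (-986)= -55216 / 27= -2045.04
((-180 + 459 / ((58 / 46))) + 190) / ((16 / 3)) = 70.13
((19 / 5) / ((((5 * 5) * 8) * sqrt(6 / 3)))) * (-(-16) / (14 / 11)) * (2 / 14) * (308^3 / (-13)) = -62312096 * sqrt(2) / 1625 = -54229.30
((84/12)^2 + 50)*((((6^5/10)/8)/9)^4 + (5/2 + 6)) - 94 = 1684539463/1250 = 1347631.57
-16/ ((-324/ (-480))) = -640/ 27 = -23.70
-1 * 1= -1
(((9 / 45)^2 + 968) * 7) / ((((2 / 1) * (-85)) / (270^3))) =-13337751924 / 17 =-784573642.59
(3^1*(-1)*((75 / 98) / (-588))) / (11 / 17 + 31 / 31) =1275 / 537824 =0.00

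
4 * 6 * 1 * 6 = 144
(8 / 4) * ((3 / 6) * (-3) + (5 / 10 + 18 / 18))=0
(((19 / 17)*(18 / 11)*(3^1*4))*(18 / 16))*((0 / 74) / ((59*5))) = 0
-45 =-45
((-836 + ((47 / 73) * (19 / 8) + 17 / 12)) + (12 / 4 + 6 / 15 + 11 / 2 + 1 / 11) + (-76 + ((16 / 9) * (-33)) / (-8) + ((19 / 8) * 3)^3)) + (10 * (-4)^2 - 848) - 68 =-2645711353 / 2055680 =-1287.02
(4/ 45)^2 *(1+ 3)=64/ 2025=0.03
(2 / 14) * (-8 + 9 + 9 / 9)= 2 / 7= 0.29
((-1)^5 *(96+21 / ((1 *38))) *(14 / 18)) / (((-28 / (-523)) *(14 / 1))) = -639629 / 6384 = -100.19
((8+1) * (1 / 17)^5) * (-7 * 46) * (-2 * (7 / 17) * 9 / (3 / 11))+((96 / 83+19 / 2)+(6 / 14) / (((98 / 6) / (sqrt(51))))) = 9 * sqrt(51) / 343+42921612977 / 4006836454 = 10.90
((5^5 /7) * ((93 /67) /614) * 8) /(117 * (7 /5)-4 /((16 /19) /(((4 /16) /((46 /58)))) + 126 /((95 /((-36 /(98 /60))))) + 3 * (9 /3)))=4144312500 /84195355097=0.05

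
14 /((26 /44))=308 /13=23.69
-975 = -975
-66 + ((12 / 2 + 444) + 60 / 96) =3077 / 8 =384.62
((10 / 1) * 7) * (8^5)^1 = 2293760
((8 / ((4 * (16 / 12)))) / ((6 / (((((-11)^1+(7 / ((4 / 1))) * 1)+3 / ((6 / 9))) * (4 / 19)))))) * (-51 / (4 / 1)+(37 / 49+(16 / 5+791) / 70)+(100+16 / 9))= -4459771 / 176400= -25.28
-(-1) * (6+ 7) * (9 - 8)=13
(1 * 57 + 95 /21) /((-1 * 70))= -646 /735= -0.88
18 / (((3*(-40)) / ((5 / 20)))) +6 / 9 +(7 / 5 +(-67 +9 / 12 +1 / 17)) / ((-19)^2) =662339 / 1472880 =0.45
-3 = -3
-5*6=-30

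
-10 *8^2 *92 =-58880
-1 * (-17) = 17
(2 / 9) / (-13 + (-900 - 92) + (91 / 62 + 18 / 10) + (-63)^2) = 620 / 8278677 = 0.00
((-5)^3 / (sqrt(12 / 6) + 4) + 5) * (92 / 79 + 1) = -36765 / 553 + 21375 * sqrt(2) / 1106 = -39.15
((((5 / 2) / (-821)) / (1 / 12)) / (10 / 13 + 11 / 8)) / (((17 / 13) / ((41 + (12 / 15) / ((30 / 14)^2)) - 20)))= -64411984 / 233430825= -0.28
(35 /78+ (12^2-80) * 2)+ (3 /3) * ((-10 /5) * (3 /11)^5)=1613532061 /12561978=128.45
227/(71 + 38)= 2.08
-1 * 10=-10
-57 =-57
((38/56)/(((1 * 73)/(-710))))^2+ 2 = 47583993/1044484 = 45.56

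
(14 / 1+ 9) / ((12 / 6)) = 23 / 2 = 11.50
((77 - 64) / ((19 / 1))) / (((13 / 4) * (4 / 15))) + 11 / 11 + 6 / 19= 40 / 19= 2.11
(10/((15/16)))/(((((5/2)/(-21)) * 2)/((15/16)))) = -42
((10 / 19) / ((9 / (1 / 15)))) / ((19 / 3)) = 2 / 3249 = 0.00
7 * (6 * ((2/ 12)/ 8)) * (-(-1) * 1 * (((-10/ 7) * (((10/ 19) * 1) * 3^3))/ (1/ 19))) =-675/ 2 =-337.50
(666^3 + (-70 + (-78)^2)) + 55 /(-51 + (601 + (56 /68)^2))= 47014005795155 /159146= 295414310.10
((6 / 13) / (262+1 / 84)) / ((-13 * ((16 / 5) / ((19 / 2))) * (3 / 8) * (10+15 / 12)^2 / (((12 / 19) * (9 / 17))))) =-896 / 316159285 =-0.00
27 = 27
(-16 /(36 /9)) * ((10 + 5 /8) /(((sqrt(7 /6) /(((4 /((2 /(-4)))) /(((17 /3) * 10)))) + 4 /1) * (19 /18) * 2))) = 1321920 /698269 + 390150 * sqrt(42) /698269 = 5.51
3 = 3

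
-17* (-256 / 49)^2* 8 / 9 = -8912896 / 21609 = -412.46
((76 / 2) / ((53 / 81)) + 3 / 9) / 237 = 9287 / 37683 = 0.25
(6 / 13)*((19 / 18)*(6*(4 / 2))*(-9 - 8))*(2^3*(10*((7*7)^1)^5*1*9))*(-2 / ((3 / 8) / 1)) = 1401438803358720 / 13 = 107802984873747.69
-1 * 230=-230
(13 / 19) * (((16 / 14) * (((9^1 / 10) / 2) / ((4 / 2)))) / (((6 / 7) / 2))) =39 / 95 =0.41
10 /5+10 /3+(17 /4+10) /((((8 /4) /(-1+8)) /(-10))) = -5921 /12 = -493.42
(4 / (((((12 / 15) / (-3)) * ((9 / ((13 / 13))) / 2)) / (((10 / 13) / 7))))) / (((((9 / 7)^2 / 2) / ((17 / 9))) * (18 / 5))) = -59500 / 255879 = -0.23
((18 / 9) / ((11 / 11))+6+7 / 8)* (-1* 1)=-71 / 8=-8.88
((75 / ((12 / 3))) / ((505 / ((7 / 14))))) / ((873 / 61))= 305 / 235128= 0.00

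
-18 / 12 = -3 / 2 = -1.50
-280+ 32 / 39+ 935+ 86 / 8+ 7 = 105077 / 156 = 673.57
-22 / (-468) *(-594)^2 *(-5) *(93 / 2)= -3856316.54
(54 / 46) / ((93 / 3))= 27 / 713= 0.04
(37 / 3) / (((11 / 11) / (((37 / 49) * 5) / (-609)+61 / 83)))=66783002 / 7430409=8.99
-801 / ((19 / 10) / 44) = -352440 / 19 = -18549.47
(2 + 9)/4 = 2.75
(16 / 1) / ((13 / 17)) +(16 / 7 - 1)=2021 / 91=22.21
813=813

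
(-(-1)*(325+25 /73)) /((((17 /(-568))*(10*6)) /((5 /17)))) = -3372500 /63291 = -53.29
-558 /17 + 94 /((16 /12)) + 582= 21069 /34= 619.68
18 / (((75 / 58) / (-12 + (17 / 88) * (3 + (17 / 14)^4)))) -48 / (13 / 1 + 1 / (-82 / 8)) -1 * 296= -452.85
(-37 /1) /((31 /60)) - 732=-24912 /31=-803.61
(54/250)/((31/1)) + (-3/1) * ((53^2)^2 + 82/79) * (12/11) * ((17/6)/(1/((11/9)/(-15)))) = 16425221953547/2755125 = 5961697.55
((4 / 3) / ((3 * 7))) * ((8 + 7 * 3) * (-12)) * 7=-464 / 3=-154.67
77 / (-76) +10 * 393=298603 / 76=3928.99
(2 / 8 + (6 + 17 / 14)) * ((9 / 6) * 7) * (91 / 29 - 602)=-10889109 / 232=-46935.81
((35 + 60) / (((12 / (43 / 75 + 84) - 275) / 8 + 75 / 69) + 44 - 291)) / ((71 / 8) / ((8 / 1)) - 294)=61704704 / 53318414757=0.00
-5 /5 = -1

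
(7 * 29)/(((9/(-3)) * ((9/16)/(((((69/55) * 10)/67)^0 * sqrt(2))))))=-3248 * sqrt(2)/27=-170.12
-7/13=-0.54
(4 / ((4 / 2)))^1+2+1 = 5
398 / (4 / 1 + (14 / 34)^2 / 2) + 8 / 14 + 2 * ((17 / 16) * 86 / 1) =18560245 / 66108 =280.76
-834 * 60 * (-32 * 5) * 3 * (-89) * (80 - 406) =696893068800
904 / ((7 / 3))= 387.43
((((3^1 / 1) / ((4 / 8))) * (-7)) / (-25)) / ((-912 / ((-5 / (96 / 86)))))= 301 / 36480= 0.01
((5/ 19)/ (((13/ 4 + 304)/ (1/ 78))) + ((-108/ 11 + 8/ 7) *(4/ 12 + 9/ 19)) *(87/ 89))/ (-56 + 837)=-42711820742/ 4874183290977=-0.01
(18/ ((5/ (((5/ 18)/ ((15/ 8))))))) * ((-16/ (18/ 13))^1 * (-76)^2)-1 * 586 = -4884742/ 135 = -36183.27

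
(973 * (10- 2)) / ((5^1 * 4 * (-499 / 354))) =-688884 / 2495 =-276.11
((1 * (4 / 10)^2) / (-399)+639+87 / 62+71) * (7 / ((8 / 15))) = 439967077 / 47120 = 9337.16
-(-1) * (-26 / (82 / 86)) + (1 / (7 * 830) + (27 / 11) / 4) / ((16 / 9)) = -2257493527 / 83849920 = -26.92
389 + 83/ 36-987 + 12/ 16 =-594.94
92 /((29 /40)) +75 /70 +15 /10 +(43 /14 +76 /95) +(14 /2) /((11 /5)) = 3048519 /22330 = 136.52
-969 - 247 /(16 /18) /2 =-17727 /16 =-1107.94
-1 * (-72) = 72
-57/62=-0.92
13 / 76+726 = 55189 / 76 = 726.17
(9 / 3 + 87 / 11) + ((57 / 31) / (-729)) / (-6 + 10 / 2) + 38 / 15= 5570443 / 414315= 13.44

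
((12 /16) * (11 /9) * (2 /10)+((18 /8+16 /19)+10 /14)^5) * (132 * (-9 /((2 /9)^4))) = -331834291360373193711957 /852291499888640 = -389343659.30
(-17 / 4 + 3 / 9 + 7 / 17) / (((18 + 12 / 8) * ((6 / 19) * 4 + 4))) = -209 / 6120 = -0.03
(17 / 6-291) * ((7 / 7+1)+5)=-12103 / 6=-2017.17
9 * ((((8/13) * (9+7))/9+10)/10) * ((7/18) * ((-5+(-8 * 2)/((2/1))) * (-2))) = 4543/45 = 100.96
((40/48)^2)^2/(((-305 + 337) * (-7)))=-625/290304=-0.00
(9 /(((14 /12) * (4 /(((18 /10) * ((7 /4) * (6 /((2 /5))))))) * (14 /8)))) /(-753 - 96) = -243 /3962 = -0.06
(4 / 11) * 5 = 20 / 11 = 1.82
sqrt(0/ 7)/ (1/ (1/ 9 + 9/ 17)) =0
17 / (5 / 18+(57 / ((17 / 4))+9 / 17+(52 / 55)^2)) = 15736050 / 13989199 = 1.12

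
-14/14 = -1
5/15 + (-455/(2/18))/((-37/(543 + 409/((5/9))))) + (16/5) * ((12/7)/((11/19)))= 6050683393/42735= 141586.13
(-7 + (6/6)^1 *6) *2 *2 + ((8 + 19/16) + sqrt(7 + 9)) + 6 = 243/16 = 15.19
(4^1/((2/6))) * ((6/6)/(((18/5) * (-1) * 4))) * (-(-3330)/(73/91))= -252525/73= -3459.25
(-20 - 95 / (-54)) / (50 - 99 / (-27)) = -985 / 2898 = -0.34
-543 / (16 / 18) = -4887 / 8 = -610.88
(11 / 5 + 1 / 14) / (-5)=-159 / 350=-0.45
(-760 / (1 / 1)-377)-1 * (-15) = -1122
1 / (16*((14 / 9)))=9 / 224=0.04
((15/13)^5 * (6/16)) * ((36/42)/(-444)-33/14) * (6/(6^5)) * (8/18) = -146875/236713568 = -0.00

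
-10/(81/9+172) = -0.06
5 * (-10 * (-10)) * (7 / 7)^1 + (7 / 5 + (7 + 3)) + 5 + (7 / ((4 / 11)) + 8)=543.65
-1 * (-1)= 1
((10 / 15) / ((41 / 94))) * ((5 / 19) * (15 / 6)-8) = -8742 / 779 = -11.22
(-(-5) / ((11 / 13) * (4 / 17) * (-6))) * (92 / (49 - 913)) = 25415 / 57024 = 0.45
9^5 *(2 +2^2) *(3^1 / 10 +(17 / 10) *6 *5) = 18175282.20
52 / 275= 0.19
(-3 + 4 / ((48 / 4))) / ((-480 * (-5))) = -1 / 900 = -0.00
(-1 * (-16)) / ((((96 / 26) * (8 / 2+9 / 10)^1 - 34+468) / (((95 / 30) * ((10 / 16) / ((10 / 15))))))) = 6175 / 58772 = 0.11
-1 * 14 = -14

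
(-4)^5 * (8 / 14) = -4096 / 7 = -585.14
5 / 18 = 0.28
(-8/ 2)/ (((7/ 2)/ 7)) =-8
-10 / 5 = -2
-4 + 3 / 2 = -5 / 2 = -2.50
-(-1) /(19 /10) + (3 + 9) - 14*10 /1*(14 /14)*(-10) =26838 /19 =1412.53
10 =10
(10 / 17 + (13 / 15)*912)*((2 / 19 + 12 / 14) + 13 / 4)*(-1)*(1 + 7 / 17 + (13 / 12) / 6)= -16314363717 / 3074960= -5305.55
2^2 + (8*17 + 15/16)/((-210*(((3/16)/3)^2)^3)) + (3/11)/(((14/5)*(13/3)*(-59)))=-19383409958587/1771770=-10940138.93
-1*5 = -5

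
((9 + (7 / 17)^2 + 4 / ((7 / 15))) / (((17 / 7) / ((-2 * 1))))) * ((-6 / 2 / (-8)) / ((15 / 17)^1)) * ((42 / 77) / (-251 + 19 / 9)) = 0.01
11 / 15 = 0.73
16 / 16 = 1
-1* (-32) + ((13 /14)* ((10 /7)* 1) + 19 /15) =25426 /735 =34.59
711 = 711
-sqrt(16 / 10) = -2*sqrt(10) / 5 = -1.26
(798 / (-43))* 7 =-5586 / 43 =-129.91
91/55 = 1.65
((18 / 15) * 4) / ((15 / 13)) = 104 / 25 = 4.16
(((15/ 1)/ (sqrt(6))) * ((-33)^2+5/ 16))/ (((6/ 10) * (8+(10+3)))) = 435725 * sqrt(6)/ 2016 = 529.42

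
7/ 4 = 1.75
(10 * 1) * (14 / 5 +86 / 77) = 3016 / 77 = 39.17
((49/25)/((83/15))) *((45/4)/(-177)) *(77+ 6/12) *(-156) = 2665845/9794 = 272.19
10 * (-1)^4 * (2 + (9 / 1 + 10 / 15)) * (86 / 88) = 7525 / 66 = 114.02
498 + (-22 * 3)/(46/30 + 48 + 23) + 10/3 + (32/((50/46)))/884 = 265442239/530400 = 500.46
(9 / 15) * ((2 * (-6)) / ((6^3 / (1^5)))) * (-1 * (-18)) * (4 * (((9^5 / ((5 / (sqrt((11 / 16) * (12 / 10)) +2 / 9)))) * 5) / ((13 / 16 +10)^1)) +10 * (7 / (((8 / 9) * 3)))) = -2834352 * sqrt(330) / 4325- 10132191 / 3460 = -14833.25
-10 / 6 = -5 / 3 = -1.67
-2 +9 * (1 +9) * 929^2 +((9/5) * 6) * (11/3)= 388368638/5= 77673727.60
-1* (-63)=63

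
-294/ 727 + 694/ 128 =233453/ 46528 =5.02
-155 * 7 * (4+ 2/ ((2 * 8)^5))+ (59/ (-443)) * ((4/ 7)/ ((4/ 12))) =-7056420722409/ 1625817088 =-4340.23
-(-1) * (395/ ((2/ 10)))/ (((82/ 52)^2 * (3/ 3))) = 794.23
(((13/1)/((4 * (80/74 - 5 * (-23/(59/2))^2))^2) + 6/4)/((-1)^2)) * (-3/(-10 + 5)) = 5227232865951/5089194272000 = 1.03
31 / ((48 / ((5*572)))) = 22165 / 12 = 1847.08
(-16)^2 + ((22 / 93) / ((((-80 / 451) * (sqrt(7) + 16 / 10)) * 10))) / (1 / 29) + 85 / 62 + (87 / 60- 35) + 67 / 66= 102756287 / 454212- 143869 * sqrt(7) / 165168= 223.93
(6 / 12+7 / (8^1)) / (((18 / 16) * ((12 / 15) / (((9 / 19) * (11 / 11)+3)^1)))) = 5.31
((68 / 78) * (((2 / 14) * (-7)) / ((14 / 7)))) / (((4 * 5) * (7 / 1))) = -17 / 5460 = -0.00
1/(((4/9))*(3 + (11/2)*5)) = 9/122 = 0.07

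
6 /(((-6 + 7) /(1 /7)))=6 /7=0.86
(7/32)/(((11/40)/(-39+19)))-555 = -6280/11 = -570.91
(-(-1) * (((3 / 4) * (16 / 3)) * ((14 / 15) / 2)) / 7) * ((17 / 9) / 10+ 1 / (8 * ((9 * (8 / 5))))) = 569 / 10800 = 0.05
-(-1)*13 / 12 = 13 / 12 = 1.08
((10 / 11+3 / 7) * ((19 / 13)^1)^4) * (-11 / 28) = -13423063 / 5597956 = -2.40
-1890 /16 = -945 /8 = -118.12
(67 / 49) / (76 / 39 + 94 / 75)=65325 / 152978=0.43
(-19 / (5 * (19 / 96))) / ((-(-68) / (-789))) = 18936 / 85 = 222.78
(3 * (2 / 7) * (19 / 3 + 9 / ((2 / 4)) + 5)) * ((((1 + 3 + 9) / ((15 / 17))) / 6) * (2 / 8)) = 4862 / 315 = 15.43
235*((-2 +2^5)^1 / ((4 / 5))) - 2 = 17621 / 2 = 8810.50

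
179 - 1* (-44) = 223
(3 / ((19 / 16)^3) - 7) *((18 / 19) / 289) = -643050 / 37662769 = -0.02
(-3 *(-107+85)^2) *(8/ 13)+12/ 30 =-58054/ 65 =-893.14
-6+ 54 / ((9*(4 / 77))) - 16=187 / 2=93.50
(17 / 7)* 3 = 51 / 7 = 7.29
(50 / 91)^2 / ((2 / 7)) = 1250 / 1183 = 1.06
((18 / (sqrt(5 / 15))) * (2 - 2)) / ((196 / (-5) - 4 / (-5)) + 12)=0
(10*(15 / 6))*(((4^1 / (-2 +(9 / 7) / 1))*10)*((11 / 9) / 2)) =-7700 / 9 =-855.56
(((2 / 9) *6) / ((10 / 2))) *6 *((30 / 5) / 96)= 1 / 10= 0.10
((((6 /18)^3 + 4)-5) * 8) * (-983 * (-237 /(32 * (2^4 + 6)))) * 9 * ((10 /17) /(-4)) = 5047705 /1496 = 3374.13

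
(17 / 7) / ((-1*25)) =-17 / 175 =-0.10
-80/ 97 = -0.82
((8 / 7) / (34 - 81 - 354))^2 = 64 / 7879249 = 0.00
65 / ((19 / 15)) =975 / 19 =51.32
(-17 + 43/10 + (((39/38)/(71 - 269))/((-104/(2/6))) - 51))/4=-19171147/1203840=-15.92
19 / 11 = 1.73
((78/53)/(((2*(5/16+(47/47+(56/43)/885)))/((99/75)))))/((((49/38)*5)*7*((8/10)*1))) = 1488894264/72720635645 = 0.02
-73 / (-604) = 73 / 604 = 0.12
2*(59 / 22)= 59 / 11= 5.36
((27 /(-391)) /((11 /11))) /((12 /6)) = -27 /782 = -0.03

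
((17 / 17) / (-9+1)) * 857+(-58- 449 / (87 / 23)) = -283.83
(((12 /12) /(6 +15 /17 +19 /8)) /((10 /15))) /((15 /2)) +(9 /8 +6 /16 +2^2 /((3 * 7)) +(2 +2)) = 1510217 /264390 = 5.71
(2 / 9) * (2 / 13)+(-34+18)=-1868 / 117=-15.97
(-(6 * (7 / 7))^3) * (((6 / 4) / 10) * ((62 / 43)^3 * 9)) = -347482224 / 397535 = -874.09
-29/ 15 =-1.93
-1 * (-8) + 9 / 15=8.60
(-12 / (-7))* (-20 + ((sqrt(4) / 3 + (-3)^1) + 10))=-148 / 7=-21.14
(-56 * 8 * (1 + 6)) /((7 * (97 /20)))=-92.37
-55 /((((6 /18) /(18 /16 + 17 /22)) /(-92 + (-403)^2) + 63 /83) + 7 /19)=-371229529605 /7609923758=-48.78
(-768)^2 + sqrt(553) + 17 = sqrt(553) + 589841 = 589864.52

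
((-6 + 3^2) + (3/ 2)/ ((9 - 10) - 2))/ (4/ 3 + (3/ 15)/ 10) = 375/ 203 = 1.85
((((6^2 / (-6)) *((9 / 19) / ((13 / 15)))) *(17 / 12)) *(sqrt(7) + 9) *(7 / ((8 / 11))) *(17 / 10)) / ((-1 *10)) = 88.53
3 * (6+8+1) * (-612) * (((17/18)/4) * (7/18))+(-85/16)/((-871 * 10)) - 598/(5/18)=-652420723/139360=-4681.55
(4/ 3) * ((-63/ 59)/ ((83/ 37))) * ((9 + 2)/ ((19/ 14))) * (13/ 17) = -6222216/ 1581731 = -3.93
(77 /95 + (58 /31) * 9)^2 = 2701608529 /8673025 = 311.50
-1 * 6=-6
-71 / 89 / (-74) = 71 / 6586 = 0.01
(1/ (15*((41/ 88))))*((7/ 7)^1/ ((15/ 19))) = 1672/ 9225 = 0.18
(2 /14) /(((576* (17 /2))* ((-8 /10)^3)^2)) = 15625 /140378112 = 0.00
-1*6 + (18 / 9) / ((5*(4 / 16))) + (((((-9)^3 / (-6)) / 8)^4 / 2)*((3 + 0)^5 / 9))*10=2353578028883 / 327680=7182550.14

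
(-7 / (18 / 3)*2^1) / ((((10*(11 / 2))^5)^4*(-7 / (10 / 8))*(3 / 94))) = 47 / 230970380950662234604225158691406250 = 0.00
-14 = -14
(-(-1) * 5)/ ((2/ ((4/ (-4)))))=-5/ 2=-2.50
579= 579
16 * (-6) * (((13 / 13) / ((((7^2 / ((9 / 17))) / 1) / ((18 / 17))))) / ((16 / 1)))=-972 / 14161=-0.07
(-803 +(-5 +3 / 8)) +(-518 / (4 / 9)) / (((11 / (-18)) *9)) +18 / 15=-261587 / 440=-594.52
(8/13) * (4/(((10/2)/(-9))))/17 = -0.26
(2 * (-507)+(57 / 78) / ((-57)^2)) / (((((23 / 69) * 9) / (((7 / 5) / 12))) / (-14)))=220903907 / 400140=552.07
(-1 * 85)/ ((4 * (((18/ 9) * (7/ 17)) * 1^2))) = -1445/ 56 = -25.80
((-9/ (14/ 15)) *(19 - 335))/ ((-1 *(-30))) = 711/ 7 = 101.57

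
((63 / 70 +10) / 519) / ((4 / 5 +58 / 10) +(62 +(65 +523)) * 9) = 109 / 30395754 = 0.00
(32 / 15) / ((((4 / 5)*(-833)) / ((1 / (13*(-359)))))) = 8 / 11662833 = 0.00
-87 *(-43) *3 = 11223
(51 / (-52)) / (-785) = 51 / 40820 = 0.00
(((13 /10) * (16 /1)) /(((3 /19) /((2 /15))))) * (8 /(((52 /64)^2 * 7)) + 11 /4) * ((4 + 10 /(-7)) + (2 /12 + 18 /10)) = 153583574 /429975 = 357.19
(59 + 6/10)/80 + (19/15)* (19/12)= 4951/1800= 2.75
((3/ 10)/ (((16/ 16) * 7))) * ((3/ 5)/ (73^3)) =9/ 136155950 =0.00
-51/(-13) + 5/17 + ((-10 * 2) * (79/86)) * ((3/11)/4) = 619787/209066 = 2.96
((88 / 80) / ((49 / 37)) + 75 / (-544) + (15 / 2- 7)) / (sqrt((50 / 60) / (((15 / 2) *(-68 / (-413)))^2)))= 476907 *sqrt(30) / 1618960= 1.61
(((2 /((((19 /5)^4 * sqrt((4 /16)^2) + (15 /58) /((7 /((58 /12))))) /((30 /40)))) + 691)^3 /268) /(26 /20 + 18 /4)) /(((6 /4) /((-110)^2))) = 17722407364279611824748421625 /10349114214890491956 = 1712456447.60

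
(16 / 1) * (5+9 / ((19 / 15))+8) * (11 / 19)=67232 / 361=186.24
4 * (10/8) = 5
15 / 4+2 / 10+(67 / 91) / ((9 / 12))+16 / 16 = 32387 / 5460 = 5.93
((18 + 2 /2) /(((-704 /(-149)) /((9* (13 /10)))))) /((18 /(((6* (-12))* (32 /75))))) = -110409 /1375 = -80.30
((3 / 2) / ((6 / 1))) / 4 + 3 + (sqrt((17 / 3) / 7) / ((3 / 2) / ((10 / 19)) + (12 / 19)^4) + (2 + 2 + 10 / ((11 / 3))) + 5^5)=2606420*sqrt(357) / 164703357 + 551723 / 176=3135.09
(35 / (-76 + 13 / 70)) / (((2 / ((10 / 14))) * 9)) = -875 / 47763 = -0.02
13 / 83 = 0.16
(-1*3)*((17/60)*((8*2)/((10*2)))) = -17/25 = -0.68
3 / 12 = 1 / 4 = 0.25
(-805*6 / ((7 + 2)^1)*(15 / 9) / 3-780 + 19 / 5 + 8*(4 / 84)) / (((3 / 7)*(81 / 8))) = -8119192 / 32805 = -247.50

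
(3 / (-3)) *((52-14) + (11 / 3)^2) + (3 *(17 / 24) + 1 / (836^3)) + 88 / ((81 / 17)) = -1460035328231 / 47326441536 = -30.85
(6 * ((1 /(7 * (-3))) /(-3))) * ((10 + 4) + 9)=46 /21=2.19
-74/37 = -2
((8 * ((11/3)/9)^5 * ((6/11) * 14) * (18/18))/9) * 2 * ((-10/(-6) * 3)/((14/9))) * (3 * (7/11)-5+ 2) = -0.53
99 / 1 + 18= 117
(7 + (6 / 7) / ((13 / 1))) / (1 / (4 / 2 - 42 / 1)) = -25720 / 91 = -282.64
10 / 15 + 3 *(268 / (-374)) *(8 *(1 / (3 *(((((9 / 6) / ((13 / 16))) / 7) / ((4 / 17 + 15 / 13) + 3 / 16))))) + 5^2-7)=-72.30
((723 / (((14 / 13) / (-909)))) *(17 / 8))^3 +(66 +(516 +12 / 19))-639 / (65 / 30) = -756798592803756494640777189 / 347017216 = -2180867570569629878.65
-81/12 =-27/4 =-6.75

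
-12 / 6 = -2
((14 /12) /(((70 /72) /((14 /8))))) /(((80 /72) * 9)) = 21 /100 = 0.21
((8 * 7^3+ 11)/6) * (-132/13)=-60610/13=-4662.31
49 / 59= 0.83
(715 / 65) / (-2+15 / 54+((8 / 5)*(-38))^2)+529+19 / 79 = 879980020 / 1662713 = 529.24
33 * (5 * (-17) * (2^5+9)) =-115005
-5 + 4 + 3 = 2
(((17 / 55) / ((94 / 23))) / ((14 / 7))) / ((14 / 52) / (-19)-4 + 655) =96577 / 1662604790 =0.00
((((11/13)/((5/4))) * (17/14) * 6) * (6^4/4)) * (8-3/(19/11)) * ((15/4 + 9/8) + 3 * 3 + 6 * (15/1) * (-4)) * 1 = -329083722/95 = -3464039.18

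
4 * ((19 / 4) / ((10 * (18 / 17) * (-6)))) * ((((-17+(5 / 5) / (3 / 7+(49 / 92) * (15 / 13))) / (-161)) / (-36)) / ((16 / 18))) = 45248747 / 48591809280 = 0.00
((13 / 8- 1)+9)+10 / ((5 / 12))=269 / 8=33.62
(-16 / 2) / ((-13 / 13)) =8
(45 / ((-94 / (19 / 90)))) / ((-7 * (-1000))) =-0.00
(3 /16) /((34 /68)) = 3 /8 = 0.38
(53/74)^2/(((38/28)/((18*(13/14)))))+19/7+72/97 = 9.77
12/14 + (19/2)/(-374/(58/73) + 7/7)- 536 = -14579983/27244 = -535.16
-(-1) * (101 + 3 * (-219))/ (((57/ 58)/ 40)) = -22630.18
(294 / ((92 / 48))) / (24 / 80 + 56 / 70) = 35280 / 253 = 139.45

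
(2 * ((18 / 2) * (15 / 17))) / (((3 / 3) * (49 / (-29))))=-7830 / 833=-9.40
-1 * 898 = -898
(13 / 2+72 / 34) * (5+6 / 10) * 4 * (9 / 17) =147672 / 1445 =102.20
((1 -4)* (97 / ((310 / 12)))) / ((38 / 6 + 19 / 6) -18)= 3492 / 2635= 1.33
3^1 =3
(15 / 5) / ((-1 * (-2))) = 3 / 2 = 1.50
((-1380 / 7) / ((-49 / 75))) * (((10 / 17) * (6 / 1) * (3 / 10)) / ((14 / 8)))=7452000 / 40817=182.57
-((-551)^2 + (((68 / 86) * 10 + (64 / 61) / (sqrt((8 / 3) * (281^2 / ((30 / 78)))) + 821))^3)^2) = -8380214619798741250952808108531126686809426788053540463447212369 / 15257663978478543912428211110826111264870248122525716079969 + 20522431731582179313872850603207658871001382440305197056000 * sqrt(390) / 354829394848338230521586304902932820113261584244784094883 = -548104.04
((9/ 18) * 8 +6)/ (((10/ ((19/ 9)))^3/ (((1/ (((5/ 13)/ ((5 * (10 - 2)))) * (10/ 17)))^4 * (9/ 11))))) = 1047152349720256/ 13921875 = 75216330.40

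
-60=-60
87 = 87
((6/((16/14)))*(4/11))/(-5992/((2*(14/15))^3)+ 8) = -8232/3937879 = -0.00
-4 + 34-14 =16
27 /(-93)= -9 /31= -0.29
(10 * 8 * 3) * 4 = 960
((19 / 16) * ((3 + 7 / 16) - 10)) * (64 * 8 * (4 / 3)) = -5320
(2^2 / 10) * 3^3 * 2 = 108 / 5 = 21.60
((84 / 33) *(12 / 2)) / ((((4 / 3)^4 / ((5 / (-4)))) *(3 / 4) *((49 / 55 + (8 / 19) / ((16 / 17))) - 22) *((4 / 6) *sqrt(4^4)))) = 115425 / 3158528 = 0.04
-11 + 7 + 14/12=-17/6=-2.83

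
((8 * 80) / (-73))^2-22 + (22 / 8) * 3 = 1345305 / 21316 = 63.11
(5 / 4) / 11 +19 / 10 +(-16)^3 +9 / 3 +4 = -899137 / 220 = -4086.99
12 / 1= 12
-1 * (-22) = 22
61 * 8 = 488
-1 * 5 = -5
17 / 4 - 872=-3471 / 4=-867.75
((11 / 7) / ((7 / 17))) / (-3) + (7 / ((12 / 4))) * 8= 2557 / 147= 17.39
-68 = -68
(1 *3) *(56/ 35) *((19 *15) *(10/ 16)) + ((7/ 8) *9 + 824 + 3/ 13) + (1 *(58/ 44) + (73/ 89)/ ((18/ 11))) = 1688.93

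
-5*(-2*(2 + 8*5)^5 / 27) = 48404160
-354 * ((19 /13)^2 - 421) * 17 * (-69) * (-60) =1763649041760 /169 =10435793146.51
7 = 7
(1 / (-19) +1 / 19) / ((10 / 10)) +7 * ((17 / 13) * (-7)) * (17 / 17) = -833 / 13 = -64.08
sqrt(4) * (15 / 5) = 6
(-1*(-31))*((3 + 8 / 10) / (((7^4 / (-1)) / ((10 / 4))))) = -589 / 4802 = -0.12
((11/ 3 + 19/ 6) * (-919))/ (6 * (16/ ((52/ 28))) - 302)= 489827/ 19524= 25.09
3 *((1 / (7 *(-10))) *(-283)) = 849 / 70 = 12.13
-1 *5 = -5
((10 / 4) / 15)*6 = 1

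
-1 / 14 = -0.07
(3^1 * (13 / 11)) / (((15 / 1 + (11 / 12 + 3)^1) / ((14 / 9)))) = 728 / 2497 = 0.29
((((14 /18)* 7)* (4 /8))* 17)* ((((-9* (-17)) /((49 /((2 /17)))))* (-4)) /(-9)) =68 /9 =7.56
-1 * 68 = -68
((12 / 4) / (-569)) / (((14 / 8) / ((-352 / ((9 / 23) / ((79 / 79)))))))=32384 / 11949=2.71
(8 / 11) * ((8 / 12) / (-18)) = -8 / 297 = -0.03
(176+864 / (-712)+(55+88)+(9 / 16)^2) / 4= 7247657 / 91136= 79.53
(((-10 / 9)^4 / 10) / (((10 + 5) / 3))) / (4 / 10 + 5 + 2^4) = 1000 / 702027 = 0.00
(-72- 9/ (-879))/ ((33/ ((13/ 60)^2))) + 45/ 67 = 442513987/ 777387600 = 0.57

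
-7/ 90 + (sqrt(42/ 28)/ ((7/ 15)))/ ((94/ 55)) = -7/ 90 + 825 * sqrt(6)/ 1316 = 1.46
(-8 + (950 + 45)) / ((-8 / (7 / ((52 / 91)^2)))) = -2644.85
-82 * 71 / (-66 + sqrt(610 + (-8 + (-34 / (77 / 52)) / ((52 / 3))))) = 2911 * sqrt(890351) / 72290 + 7396851 / 72290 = 140.32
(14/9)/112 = 1/72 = 0.01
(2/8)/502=1/2008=0.00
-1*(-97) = 97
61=61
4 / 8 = 1 / 2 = 0.50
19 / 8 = 2.38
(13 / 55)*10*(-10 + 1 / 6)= -767 / 33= -23.24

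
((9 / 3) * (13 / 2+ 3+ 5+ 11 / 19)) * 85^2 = 12419775 / 38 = 326836.18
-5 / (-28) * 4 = 5 / 7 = 0.71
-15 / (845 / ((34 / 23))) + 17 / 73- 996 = -282557363 / 283751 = -995.79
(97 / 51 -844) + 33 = -41264 / 51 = -809.10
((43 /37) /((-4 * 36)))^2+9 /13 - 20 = -7125259547 /369038592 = -19.31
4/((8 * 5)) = 1/10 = 0.10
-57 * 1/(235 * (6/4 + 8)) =-6/235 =-0.03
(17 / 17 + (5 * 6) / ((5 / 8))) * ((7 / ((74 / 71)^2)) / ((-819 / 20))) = -1235045 / 160173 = -7.71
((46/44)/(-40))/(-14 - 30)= 23/38720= 0.00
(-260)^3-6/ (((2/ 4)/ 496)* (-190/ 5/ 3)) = -333935072/ 19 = -17575530.11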